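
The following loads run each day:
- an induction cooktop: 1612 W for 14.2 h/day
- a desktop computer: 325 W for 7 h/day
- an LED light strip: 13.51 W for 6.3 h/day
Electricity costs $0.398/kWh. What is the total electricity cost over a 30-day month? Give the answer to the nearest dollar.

induction cooktop: 1612 W × 14.2 h × 30 d = 686,712 Wh = 686.7 kWh
desktop computer: 325 W × 7 h × 30 d = 68,250 Wh = 68.25 kWh
LED light strip: 13.51 W × 6.3 h × 30 d = 2,553 Wh = 2.553 kWh
Total energy = 686.7 + 68.25 + 2.553 = 757.5 kWh
Cost = 757.5 kWh × $0.398 = $301.49 ≈ $301

$301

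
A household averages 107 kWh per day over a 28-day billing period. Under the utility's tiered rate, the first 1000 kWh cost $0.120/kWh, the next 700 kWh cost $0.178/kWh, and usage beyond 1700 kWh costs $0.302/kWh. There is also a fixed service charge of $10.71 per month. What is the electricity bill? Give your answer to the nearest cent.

$646.70

Usage = 107 kWh/day × 28 days = 2996 kWh
First 1000 kWh × $0.120 = $120.00
Next 700 kWh × $0.178 = $124.60
Remaining 1296 kWh × $0.302 = $391.39
Energy charge = $635.99; + service $10.71 = $646.70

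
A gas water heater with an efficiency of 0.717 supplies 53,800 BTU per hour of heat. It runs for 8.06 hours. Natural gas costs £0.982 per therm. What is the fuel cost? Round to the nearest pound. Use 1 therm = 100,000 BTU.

£6

Heat delivered = 53,800 BTU/h × 8.06 h = 433,628 BTU
Gas input = 433,628 / 0.717 = 604,781 BTU
= 604,781 / 100,000 = 6.048 therm
Cost = 6.048 × £0.982/therm = £5.94 ≈ £6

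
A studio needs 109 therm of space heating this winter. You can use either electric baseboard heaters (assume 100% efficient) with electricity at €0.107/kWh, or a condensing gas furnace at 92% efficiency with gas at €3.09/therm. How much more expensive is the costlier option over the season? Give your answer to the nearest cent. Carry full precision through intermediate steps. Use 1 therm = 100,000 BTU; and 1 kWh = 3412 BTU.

€24.27

Heat load = 109 therm × 100,000 = 10,900,000 BTU
Gas: input = 10,900,000 / 0.92 = 11,847,826 BTU = 118.5 therm → 118.5 × €3.09 = €366.10
Electric: 10,900,000 BTU / 3412 = 3,195 kWh → × €0.107 = €341.82
Difference = |€366.10 − €341.82| = €24.27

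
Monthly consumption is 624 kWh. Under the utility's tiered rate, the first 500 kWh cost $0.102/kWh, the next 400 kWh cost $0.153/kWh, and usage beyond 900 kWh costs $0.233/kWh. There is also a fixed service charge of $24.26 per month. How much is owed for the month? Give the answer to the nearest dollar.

First 500 kWh × $0.102 = $51.00
Next 124 kWh × $0.153 = $18.97
Remaining tier: 0 kWh (not reached)
Energy charge = $69.97; + service $24.26 = $94.23 ≈ $94

$94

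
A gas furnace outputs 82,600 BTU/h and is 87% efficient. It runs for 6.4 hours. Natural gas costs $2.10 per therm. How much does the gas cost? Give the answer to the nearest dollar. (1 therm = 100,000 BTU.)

Heat delivered = 82,600 BTU/h × 6.4 h = 528,640 BTU
Gas input = 528,640 / 0.87 = 607,632 BTU
= 607,632 / 100,000 = 6.076 therm
Cost = 6.076 × $2.10/therm = $12.76 ≈ $13

$13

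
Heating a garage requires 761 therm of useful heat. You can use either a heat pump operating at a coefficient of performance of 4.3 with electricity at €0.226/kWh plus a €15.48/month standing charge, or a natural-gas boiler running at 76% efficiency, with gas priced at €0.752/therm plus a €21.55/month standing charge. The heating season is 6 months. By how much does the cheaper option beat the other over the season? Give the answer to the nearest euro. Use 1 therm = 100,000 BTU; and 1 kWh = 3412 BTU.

€383

Heat load = 761 therm × 100,000 = 76,100,000 BTU
Gas: input = 76,100,000 / 0.76 = 100,131,579 BTU = 1,001 therm → 1,001 × €0.752 = €752.99; + 6 × €21.55 standing = €882.29
Heat pump: 76,100,000 BTU / 3412 = 22,300 kWh heat; / 4.3 = 5,187 kWh in → × €0.226 = €1,172.24; + 6 × €15.48 standing = €1,265.12
Difference = |€882.29 − €1,265.12| = €382.83 ≈ €383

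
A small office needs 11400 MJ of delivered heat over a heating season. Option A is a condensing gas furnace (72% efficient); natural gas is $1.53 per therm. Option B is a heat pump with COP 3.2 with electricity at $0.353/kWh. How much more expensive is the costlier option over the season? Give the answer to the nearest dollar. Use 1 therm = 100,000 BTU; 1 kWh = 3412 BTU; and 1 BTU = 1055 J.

Heat load = 11400 MJ = 11,400,000,000 J / 1055 = 10,805,687 BTU
Gas: input = 10,805,687 / 0.72 = 15,007,899 BTU = 150.1 therm → 150.1 × $1.53 = $229.62
Heat pump: 10,805,687 BTU / 3412 = 3,167 kWh heat; / 3.2 = 989.7 kWh in → × $0.353 = $349.36
Difference = |$229.62 − $349.36| = $119.74 ≈ $120

$120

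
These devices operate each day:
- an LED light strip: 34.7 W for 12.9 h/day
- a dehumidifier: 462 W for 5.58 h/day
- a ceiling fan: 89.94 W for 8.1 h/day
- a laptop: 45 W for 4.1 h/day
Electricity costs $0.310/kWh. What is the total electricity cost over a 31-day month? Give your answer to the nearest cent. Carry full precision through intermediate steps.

LED light strip: 34.7 W × 12.9 h × 31 d = 13,877 Wh = 13.88 kWh
dehumidifier: 462 W × 5.58 h × 31 d = 79,917 Wh = 79.92 kWh
ceiling fan: 89.94 W × 8.1 h × 31 d = 22,584 Wh = 22.58 kWh
laptop: 45 W × 4.1 h × 31 d = 5,719 Wh = 5.719 kWh
Total energy = 13.88 + 79.92 + 22.58 + 5.719 = 122.1 kWh
Cost = 122.1 kWh × $0.310 = $37.85

$37.85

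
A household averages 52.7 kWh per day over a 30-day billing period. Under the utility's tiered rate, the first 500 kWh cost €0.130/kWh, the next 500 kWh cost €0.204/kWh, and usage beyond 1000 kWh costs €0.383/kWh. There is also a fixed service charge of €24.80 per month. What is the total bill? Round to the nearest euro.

Usage = 52.7 kWh/day × 30 days = 1581 kWh
First 500 kWh × €0.130 = €65.00
Next 500 kWh × €0.204 = €102.00
Remaining 581 kWh × €0.383 = €222.52
Energy charge = €389.52; + service €24.80 = €414.32 ≈ €414

€414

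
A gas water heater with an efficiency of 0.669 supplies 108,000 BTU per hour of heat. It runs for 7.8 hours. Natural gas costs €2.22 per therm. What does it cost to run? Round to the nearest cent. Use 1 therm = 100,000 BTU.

€27.95

Heat delivered = 108,000 BTU/h × 7.8 h = 842,400 BTU
Gas input = 842,400 / 0.669 = 1,259,193 BTU
= 1,259,193 / 100,000 = 12.59 therm
Cost = 12.59 × €2.22/therm = €27.95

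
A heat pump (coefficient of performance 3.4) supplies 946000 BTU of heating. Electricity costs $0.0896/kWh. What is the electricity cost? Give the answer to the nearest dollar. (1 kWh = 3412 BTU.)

Heat delivered = 946,000 BTU / 3412 = 277.3 kWh
Electrical input = 277.3 kWh / 3.4 = 81.55 kWh
Cost = 81.55 × $0.0896/kWh = $7.31 ≈ $7

$7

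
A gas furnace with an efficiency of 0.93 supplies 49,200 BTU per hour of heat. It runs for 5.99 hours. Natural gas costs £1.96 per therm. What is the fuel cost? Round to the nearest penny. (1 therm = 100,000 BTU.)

£6.21

Heat delivered = 49,200 BTU/h × 5.99 h = 294,708 BTU
Gas input = 294,708 / 0.93 = 316,890 BTU
= 316,890 / 100,000 = 3.169 therm
Cost = 3.169 × £1.96/therm = £6.21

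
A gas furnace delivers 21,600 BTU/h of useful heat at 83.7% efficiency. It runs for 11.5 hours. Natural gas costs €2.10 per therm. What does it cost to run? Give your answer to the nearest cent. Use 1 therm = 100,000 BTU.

Heat delivered = 21,600 BTU/h × 11.5 h = 248,400 BTU
Gas input = 248,400 / 0.837 = 296,774 BTU
= 296,774 / 100,000 = 2.968 therm
Cost = 2.968 × €2.10/therm = €6.23

€6.23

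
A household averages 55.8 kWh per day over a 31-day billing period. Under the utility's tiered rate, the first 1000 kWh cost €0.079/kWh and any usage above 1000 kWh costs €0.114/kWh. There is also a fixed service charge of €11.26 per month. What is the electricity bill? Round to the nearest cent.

Usage = 55.8 kWh/day × 31 days = 1729.8 kWh
First 1000 kWh × €0.079 = €79.00
Remaining 729.8 kWh × €0.114 = €83.20
Energy charge = €162.20; + service €11.26 = €173.46

€173.46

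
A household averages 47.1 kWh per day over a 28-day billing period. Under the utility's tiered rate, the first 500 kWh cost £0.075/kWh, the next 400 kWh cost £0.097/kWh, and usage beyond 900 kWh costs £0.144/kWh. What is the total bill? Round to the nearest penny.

£136.61

Usage = 47.1 kWh/day × 28 days = 1318.8 kWh
First 500 kWh × £0.075 = £37.50
Next 400 kWh × £0.097 = £38.80
Remaining 418.8 kWh × £0.144 = £60.31
Total = £136.61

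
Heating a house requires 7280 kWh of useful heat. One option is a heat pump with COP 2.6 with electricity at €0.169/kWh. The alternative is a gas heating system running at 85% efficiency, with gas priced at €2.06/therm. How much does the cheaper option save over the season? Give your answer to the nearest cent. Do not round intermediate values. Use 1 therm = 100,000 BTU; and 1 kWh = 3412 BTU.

Heat load = 7280 kWh × 3412 = 24,839,360 BTU
Gas: input = 24,839,360 / 0.85 = 29,222,776 BTU = 292.2 therm → 292.2 × €2.06 = €601.99
Heat pump: 24,839,360 BTU / 3412 = 7,280 kWh heat; / 2.6 = 2,800 kWh in → × €0.169 = €473.20
Difference = |€601.99 − €473.20| = €128.79

€128.79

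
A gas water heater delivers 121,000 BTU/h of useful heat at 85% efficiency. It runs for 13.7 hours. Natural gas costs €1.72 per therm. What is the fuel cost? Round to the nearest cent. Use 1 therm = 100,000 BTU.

€33.54

Heat delivered = 121,000 BTU/h × 13.7 h = 1,657,700 BTU
Gas input = 1,657,700 / 0.85 = 1,950,235 BTU
= 1,950,235 / 100,000 = 19.5 therm
Cost = 19.5 × €1.72/therm = €33.54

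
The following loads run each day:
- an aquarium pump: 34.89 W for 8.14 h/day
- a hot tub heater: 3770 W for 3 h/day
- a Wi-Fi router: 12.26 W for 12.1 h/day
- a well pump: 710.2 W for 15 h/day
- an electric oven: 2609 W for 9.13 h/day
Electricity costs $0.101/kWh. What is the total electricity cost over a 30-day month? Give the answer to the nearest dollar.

aquarium pump: 34.89 W × 8.14 h × 30 d = 8,520 Wh = 8.52 kWh
hot tub heater: 3770 W × 3 h × 30 d = 339,300 Wh = 339.3 kWh
Wi-Fi router: 12.26 W × 12.1 h × 30 d = 4,450 Wh = 4.45 kWh
well pump: 710.2 W × 15 h × 30 d = 319,590 Wh = 319.6 kWh
electric oven: 2609 W × 9.13 h × 30 d = 714,605 Wh = 714.6 kWh
Total energy = 8.52 + 339.3 + 4.45 + 319.6 + 714.6 = 1,386 kWh
Cost = 1,386 kWh × $0.101 = $140.03 ≈ $140

$140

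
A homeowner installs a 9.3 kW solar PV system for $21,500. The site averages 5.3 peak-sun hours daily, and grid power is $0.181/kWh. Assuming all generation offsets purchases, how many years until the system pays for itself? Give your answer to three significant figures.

6.60 years

Daily generation = 9.3 kW × 5.3 h = 49.29 kWh
Annual generation = 49.29 × 365 = 17991 kWh
Annual savings = 17991 × $0.181 = $3,256.34
Payback = $21,500 / $3,256.34 = 6.6 years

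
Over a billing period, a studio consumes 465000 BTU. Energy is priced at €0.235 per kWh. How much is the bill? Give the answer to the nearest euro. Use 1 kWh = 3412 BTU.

€32

465000 BTU × (0.00029308 kWh/BTU) = 136.3 kWh
Cost = 136.3 kWh × €0.235/kWh = €32.03 ≈ €32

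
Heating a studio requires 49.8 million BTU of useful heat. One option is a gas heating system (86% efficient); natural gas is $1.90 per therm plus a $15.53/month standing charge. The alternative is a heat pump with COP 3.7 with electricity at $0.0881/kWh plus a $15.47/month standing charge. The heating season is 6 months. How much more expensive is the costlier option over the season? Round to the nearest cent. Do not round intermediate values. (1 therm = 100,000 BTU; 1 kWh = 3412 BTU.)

$753.06

Heat load = 49.8 × 10⁶ BTU = 49,800,000 BTU
Gas: input = 49,800,000 / 0.86 = 57,906,977 BTU = 579.1 therm → 579.1 × $1.90 = $1,100.23; + 6 × $15.53 standing = $1,193.41
Heat pump: 49,800,000 BTU / 3412 = 14,600 kWh heat; / 3.7 = 3,945 kWh in → × $0.0881 = $347.53; + 6 × $15.47 standing = $440.35
Difference = |$1,193.41 − $440.35| = $753.06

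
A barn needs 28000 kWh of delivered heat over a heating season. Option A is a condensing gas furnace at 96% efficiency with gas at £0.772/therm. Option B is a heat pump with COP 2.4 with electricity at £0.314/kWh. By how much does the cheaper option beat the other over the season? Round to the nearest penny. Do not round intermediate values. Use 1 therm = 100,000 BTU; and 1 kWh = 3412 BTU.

Heat load = 28000 kWh × 3412 = 95,536,000 BTU
Gas: input = 95,536,000 / 0.96 = 99,516,667 BTU = 995.2 therm → 995.2 × £0.772 = £768.27
Heat pump: 95,536,000 BTU / 3412 = 28,000 kWh heat; / 2.4 = 11,670 kWh in → × £0.314 = £3,663.33
Difference = |£768.27 − £3,663.33| = £2,895.06

£2895.06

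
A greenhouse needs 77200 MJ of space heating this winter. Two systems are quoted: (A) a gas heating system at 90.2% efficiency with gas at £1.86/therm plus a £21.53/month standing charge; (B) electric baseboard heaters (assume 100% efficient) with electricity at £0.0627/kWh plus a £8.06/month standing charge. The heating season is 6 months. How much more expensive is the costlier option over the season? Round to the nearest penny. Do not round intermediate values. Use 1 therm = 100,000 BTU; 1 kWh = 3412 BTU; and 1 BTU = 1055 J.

Heat load = 77200 MJ = 77,200,000,000 J / 1055 = 73,175,355 BTU
Gas: input = 73,175,355 / 0.902 = 81,125,671 BTU = 811.3 therm → 811.3 × £1.86 = £1,508.94; + 6 × £21.53 standing = £1,638.12
Electric: 73,175,355 BTU / 3412 = 21,450 kWh → × £0.0627 = £1,344.69; + 6 × £8.06 standing = £1,393.05
Difference = |£1,638.12 − £1,393.05| = £245.06

£245.06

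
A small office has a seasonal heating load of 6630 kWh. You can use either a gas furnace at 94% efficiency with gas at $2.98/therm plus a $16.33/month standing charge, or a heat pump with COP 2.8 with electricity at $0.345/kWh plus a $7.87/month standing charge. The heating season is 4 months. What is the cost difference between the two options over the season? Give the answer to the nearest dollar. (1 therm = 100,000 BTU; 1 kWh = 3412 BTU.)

$66

Heat load = 6630 kWh × 3412 = 22,621,560 BTU
Gas: input = 22,621,560 / 0.94 = 24,065,489 BTU = 240.7 therm → 240.7 × $2.98 = $717.15; + 4 × $16.33 standing = $782.47
Heat pump: 22,621,560 BTU / 3412 = 6,630 kWh heat; / 2.8 = 2,368 kWh in → × $0.345 = $816.91; + 4 × $7.87 standing = $848.39
Difference = |$782.47 − $848.39| = $65.92 ≈ $66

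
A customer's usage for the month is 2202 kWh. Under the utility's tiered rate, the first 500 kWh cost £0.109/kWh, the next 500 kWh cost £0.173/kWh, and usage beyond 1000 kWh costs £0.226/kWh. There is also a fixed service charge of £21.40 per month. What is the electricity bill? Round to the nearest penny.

First 500 kWh × £0.109 = £54.50
Next 500 kWh × £0.173 = £86.50
Remaining 1202 kWh × £0.226 = £271.65
Energy charge = £412.65; + service £21.40 = £434.05

£434.05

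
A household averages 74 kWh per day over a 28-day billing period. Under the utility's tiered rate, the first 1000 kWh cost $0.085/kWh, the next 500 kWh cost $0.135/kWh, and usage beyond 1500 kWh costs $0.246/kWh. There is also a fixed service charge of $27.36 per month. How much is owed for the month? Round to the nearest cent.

Usage = 74 kWh/day × 28 days = 2072 kWh
First 1000 kWh × $0.085 = $85.00
Next 500 kWh × $0.135 = $67.50
Remaining 572 kWh × $0.246 = $140.71
Energy charge = $293.21; + service $27.36 = $320.57

$320.57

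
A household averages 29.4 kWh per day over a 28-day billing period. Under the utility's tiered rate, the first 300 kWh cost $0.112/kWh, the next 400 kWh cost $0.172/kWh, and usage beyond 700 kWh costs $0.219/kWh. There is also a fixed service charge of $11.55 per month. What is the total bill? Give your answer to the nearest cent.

$140.93

Usage = 29.4 kWh/day × 28 days = 823.2 kWh
First 300 kWh × $0.112 = $33.60
Next 400 kWh × $0.172 = $68.80
Remaining 123.2 kWh × $0.219 = $26.98
Energy charge = $129.38; + service $11.55 = $140.93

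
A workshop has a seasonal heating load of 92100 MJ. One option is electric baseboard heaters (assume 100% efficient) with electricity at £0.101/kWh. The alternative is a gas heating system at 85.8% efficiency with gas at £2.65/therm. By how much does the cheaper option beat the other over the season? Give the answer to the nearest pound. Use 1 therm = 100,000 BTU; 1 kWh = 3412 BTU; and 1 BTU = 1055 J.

£112

Heat load = 92100 MJ = 92,100,000,000 J / 1055 = 87,298,578 BTU
Gas: input = 87,298,578 / 0.858 = 101,746,595 BTU = 1,017 therm → 1,017 × £2.65 = £2,696.28
Electric: 87,298,578 BTU / 3412 = 25,590 kWh → × £0.101 = £2,584.16
Difference = |£2,696.28 − £2,584.16| = £112.12 ≈ £112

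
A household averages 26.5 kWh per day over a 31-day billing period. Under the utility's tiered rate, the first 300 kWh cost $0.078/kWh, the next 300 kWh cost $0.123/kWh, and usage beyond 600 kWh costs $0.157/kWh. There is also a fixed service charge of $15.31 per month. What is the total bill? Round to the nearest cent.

Usage = 26.5 kWh/day × 31 days = 821.5 kWh
First 300 kWh × $0.078 = $23.40
Next 300 kWh × $0.123 = $36.90
Remaining 221.5 kWh × $0.157 = $34.78
Energy charge = $95.08; + service $15.31 = $110.39

$110.39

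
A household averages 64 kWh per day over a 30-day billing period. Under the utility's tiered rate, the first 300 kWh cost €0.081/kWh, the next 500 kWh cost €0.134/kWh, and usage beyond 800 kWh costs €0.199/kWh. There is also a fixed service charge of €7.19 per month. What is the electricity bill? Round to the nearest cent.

Usage = 64 kWh/day × 30 days = 1920 kWh
First 300 kWh × €0.081 = €24.30
Next 500 kWh × €0.134 = €67.00
Remaining 1120 kWh × €0.199 = €222.88
Energy charge = €314.18; + service €7.19 = €321.37

€321.37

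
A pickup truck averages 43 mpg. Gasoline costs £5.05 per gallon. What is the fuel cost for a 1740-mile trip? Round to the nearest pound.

Fuel = 1740 mi / 43 mpg = 40.47 gal
Cost = 40.47 gal × £5.05/gal = £204.35 ≈ £204

£204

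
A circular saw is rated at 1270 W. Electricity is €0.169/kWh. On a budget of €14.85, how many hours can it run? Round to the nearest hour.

69 h

Energy budget = €14.85 / €0.169 per kWh = 87.87 kWh = 87,870 Wh
Runtime = 87,870 Wh / 1270 W = 69.19 h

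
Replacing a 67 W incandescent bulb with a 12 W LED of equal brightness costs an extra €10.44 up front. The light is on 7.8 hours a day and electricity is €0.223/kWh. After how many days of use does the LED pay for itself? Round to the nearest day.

109 days

Power saved = 67 − 12 = 55 W
Daily energy saved = 55 W × 7.8 h = 429 Wh = 0.429 kWh
Daily savings = 0.429 × €0.223 = €0.0957
Payback = €10.44 / €0.0957 per day = 109.1 days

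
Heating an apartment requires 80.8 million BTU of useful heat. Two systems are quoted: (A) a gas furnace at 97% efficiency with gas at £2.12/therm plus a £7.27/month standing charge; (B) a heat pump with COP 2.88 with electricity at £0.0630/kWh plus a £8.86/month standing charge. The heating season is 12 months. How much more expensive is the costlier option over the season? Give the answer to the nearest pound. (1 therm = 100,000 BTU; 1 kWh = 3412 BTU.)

Heat load = 80.8 × 10⁶ BTU = 80,800,000 BTU
Gas: input = 80,800,000 / 0.97 = 83,298,969 BTU = 833 therm → 833 × £2.12 = £1,765.94; + 12 × £7.27 standing = £1,853.18
Heat pump: 80,800,000 BTU / 3412 = 23,680 kWh heat; / 2.88 = 8,223 kWh in → × £0.0630 = £518.02; + 12 × £8.86 standing = £624.34
Difference = |£1,853.18 − £624.34| = £1,228.83 ≈ £1229

£1229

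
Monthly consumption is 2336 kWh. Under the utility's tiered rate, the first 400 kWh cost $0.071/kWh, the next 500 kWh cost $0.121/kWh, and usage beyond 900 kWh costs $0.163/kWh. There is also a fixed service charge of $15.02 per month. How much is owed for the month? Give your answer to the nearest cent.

$337.99

First 400 kWh × $0.071 = $28.40
Next 500 kWh × $0.121 = $60.50
Remaining 1436 kWh × $0.163 = $234.07
Energy charge = $322.97; + service $15.02 = $337.99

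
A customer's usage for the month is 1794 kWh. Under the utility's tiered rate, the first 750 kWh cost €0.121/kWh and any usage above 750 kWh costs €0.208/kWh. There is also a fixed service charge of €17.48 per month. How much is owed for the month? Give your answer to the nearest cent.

€325.38

First 750 kWh × €0.121 = €90.75
Remaining 1044 kWh × €0.208 = €217.15
Energy charge = €307.90; + service €17.48 = €325.38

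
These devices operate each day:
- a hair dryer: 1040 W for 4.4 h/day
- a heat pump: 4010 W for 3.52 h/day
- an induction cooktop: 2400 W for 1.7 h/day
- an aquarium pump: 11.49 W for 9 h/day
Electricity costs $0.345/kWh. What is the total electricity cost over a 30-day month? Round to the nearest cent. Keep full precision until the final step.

hair dryer: 1040 W × 4.4 h × 30 d = 137,280 Wh = 137.3 kWh
heat pump: 4010 W × 3.52 h × 30 d = 423,456 Wh = 423.5 kWh
induction cooktop: 2400 W × 1.7 h × 30 d = 122,400 Wh = 122.4 kWh
aquarium pump: 11.49 W × 9 h × 30 d = 3,102 Wh = 3.102 kWh
Total energy = 137.3 + 423.5 + 122.4 + 3.102 = 686.2 kWh
Cost = 686.2 kWh × $0.345 = $236.75

$236.75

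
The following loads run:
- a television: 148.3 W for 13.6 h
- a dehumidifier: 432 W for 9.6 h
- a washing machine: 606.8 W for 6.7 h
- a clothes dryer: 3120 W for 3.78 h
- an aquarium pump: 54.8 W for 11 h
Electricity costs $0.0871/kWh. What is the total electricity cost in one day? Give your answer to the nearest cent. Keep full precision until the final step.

television: 148.3 W × 13.6 h = 2,017 Wh = 2.017 kWh
dehumidifier: 432 W × 9.6 h = 4,147 Wh = 4.147 kWh
washing machine: 606.8 W × 6.7 h = 4,066 Wh = 4.066 kWh
clothes dryer: 3120 W × 3.78 h = 11,794 Wh = 11.79 kWh
aquarium pump: 54.8 W × 11 h = 603 Wh = 0.6028 kWh
Total energy = 2.017 + 4.147 + 4.066 + 11.79 + 0.6028 = 22.63 kWh
Cost = 22.63 kWh × $0.0871 = $1.97

$1.97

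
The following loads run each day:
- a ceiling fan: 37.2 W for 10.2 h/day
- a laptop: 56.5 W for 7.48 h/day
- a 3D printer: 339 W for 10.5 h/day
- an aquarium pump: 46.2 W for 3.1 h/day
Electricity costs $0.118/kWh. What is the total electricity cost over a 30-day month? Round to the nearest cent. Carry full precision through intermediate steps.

$15.95

ceiling fan: 37.2 W × 10.2 h × 30 d = 11,383 Wh = 11.38 kWh
laptop: 56.5 W × 7.48 h × 30 d = 12,679 Wh = 12.68 kWh
3D printer: 339 W × 10.5 h × 30 d = 106,785 Wh = 106.8 kWh
aquarium pump: 46.2 W × 3.1 h × 30 d = 4,297 Wh = 4.297 kWh
Total energy = 11.38 + 12.68 + 106.8 + 4.297 = 135.1 kWh
Cost = 135.1 kWh × $0.118 = $15.95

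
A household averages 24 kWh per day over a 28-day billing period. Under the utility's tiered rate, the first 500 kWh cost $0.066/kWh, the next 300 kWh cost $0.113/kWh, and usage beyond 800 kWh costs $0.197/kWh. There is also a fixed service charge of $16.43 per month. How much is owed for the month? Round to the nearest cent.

Usage = 24 kWh/day × 28 days = 672 kWh
First 500 kWh × $0.066 = $33.00
Next 172 kWh × $0.113 = $19.44
Remaining tier: 0 kWh (not reached)
Energy charge = $52.44; + service $16.43 = $68.87

$68.87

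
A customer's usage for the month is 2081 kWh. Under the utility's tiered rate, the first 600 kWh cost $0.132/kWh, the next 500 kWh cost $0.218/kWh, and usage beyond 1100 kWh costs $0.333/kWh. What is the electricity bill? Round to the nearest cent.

$514.87

First 600 kWh × $0.132 = $79.20
Next 500 kWh × $0.218 = $109.00
Remaining 981 kWh × $0.333 = $326.67
Total = $514.87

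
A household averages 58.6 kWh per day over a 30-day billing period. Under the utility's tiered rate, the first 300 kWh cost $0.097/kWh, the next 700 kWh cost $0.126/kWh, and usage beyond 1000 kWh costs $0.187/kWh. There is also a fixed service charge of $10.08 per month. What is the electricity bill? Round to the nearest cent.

$269.13

Usage = 58.6 kWh/day × 30 days = 1758 kWh
First 300 kWh × $0.097 = $29.10
Next 700 kWh × $0.126 = $88.20
Remaining 758 kWh × $0.187 = $141.75
Energy charge = $259.05; + service $10.08 = $269.13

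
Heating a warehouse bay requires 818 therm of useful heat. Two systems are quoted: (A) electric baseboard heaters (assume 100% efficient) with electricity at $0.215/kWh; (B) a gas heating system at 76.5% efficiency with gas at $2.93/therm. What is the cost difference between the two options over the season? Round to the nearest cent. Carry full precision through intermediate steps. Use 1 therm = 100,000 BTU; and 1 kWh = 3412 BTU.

Heat load = 818 therm × 100,000 = 81,800,000 BTU
Gas: input = 81,800,000 / 0.765 = 106,928,105 BTU = 1,069 therm → 1,069 × $2.93 = $3,132.99
Electric: 81,800,000 BTU / 3412 = 23,970 kWh → × $0.215 = $5,154.45
Difference = |$3,132.99 − $5,154.45| = $2,021.46

$2021.46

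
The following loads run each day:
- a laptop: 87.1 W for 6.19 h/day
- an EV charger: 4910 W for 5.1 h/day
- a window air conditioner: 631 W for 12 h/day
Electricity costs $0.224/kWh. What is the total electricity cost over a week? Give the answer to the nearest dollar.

$52

laptop: 87.1 W × 6.19 h × 7 d = 3,774 Wh = 3.774 kWh
EV charger: 4910 W × 5.1 h × 7 d = 175,287 Wh = 175.3 kWh
window air conditioner: 631 W × 12 h × 7 d = 53,004 Wh = 53 kWh
Total energy = 3.774 + 175.3 + 53 = 232.1 kWh
Cost = 232.1 kWh × $0.224 = $51.98 ≈ $52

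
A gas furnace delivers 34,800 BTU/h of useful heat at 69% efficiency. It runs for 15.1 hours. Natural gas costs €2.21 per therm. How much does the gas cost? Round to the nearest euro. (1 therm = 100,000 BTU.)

Heat delivered = 34,800 BTU/h × 15.1 h = 525,480 BTU
Gas input = 525,480 / 0.69 = 761,565 BTU
= 761,565 / 100,000 = 7.616 therm
Cost = 7.616 × €2.21/therm = €16.83 ≈ €17

€17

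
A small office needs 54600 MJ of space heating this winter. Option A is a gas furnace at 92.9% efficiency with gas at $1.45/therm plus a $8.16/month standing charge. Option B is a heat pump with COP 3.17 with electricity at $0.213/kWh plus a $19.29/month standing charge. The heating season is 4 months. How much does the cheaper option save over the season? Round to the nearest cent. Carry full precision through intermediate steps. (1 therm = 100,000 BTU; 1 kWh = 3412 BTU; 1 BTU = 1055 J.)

Heat load = 54600 MJ = 54,600,000,000 J / 1055 = 51,753,555 BTU
Gas: input = 51,753,555 / 0.929 = 55,708,885 BTU = 557.1 therm → 557.1 × $1.45 = $807.78; + 4 × $8.16 standing = $840.42
Heat pump: 51,753,555 BTU / 3412 = 15,170 kWh heat; / 3.17 = 4,785 kWh in → × $0.213 = $1,019.18; + 4 × $19.29 standing = $1,096.34
Difference = |$840.42 − $1,096.34| = $255.92

$255.92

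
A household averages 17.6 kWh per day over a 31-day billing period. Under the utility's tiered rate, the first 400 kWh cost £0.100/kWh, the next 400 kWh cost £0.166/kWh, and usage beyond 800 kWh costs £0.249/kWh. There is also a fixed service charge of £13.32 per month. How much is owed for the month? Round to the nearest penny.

Usage = 17.6 kWh/day × 31 days = 545.6 kWh
First 400 kWh × £0.100 = £40.00
Next 145.6 kWh × £0.166 = £24.17
Remaining tier: 0 kWh (not reached)
Energy charge = £64.17; + service £13.32 = £77.49

£77.49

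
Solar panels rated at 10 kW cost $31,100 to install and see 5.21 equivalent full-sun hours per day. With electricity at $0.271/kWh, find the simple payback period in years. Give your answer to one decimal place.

6.0 years

Daily generation = 10 kW × 5.21 h = 52.1 kWh
Annual generation = 52.1 × 365 = 19016 kWh
Annual savings = 19016 × $0.271 = $5,153.47
Payback = $31,100 / $5,153.47 = 6.03 years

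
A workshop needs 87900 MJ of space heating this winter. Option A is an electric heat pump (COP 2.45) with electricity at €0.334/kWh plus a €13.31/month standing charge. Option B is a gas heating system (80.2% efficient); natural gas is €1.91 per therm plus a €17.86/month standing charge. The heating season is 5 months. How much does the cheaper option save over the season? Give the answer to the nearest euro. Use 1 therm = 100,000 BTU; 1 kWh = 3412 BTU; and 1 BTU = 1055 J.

€1322

Heat load = 87900 MJ = 87,900,000,000 J / 1055 = 83,317,536 BTU
Gas: input = 83,317,536 / 0.802 = 103,887,201 BTU = 1,039 therm → 1,039 × €1.91 = €1,984.25; + 5 × €17.86 standing = €2,073.55
Heat pump: 83,317,536 BTU / 3412 = 24,420 kWh heat; / 2.45 = 9,967 kWh in → × €0.334 = €3,328.95; + 5 × €13.31 standing = €3,395.50
Difference = |€2,073.55 − €3,395.50| = €1,321.96 ≈ €1322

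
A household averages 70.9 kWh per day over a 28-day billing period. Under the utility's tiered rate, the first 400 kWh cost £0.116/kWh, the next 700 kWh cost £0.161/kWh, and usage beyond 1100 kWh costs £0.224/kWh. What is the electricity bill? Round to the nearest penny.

£357.38

Usage = 70.9 kWh/day × 28 days = 1985.2 kWh
First 400 kWh × £0.116 = £46.40
Next 700 kWh × £0.161 = £112.70
Remaining 885.2 kWh × £0.224 = £198.28
Total = £357.38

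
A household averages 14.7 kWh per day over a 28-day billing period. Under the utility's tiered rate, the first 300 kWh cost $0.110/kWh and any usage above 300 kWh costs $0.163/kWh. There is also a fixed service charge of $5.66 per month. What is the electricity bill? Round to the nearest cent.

Usage = 14.7 kWh/day × 28 days = 411.6 kWh
First 300 kWh × $0.110 = $33.00
Remaining 111.6 kWh × $0.163 = $18.19
Energy charge = $51.19; + service $5.66 = $56.85

$56.85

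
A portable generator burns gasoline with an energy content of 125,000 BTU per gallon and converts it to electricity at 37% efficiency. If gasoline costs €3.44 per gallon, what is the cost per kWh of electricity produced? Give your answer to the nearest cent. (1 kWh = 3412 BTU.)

€0.25

Electrical output per gallon = 125,000 BTU × 0.37 / 3412 BTU/kWh = 13.56 kWh
Cost per kWh = €3.44 / 13.56 kWh = €0.254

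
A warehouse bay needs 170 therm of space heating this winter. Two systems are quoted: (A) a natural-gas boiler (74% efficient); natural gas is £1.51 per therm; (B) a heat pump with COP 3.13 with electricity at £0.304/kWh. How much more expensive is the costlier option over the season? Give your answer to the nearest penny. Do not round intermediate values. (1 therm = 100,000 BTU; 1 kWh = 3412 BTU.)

Heat load = 170 therm × 100,000 = 17,000,000 BTU
Gas: input = 17,000,000 / 0.74 = 22,972,973 BTU = 229.7 therm → 229.7 × £1.51 = £346.89
Heat pump: 17,000,000 BTU / 3412 = 4,982 kWh heat; / 3.13 = 1,592 kWh in → × £0.304 = £483.92
Difference = |£346.89 − £483.92| = £137.02

£137.02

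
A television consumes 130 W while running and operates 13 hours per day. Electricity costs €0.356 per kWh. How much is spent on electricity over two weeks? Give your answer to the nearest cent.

€8.42

Energy = 130 W × 13 h/day × 14 days = 23,660 Wh = 23.66 kWh
Cost = 23.66 kWh × €0.356/kWh = €8.42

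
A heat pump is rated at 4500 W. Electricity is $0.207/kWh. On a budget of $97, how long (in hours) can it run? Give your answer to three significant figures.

Energy budget = $97 / $0.207 per kWh = 468.6 kWh = 468,599 Wh
Runtime = 468,599 Wh / 4500 W = 104.1 h

104 h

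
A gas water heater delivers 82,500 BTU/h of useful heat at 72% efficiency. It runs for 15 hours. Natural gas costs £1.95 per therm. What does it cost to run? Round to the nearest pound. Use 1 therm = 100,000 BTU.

Heat delivered = 82,500 BTU/h × 15 h = 1,237,500 BTU
Gas input = 1,237,500 / 0.720 = 1,718,750 BTU
= 1,718,750 / 100,000 = 17.19 therm
Cost = 17.19 × £1.95/therm = £33.52 ≈ £34

£34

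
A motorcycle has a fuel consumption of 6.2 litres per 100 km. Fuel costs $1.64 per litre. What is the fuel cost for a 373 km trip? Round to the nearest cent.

$37.93

Fuel = 6.2 L/100 km × 373 km / 100 = 23.13 L
Cost = 23.13 L × $1.64/L = $37.93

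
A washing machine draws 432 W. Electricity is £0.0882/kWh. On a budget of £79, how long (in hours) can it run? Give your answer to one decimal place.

Energy budget = £79 / £0.0882 per kWh = 895.7 kWh = 895,692 Wh
Runtime = 895,692 Wh / 432 W = 2,073 h

2073.4 h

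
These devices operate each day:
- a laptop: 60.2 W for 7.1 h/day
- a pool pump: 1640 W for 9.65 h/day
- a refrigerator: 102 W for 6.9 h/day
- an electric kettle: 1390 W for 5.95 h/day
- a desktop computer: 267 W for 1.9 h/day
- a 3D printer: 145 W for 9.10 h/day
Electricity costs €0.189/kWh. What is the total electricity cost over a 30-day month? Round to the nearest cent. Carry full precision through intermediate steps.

laptop: 60.2 W × 7.1 h × 30 d = 12,823 Wh = 12.82 kWh
pool pump: 1640 W × 9.65 h × 30 d = 474,780 Wh = 474.8 kWh
refrigerator: 102 W × 6.9 h × 30 d = 21,114 Wh = 21.11 kWh
electric kettle: 1390 W × 5.95 h × 30 d = 248,115 Wh = 248.1 kWh
desktop computer: 267 W × 1.9 h × 30 d = 15,219 Wh = 15.22 kWh
3D printer: 145 W × 9.10 h × 30 d = 39,585 Wh = 39.59 kWh
Total energy = 12.82 + 474.8 + 21.11 + 248.1 + 15.22 + 39.59 = 811.6 kWh
Cost = 811.6 kWh × €0.189 = €153.40

€153.40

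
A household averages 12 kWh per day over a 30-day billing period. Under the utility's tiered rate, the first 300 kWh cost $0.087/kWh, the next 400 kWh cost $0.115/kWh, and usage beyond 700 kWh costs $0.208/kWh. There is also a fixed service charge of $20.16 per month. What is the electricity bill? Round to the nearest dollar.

$53

Usage = 12 kWh/day × 30 days = 360 kWh
First 300 kWh × $0.087 = $26.10
Next 60 kWh × $0.115 = $6.90
Remaining tier: 0 kWh (not reached)
Energy charge = $33.00; + service $20.16 = $53.16 ≈ $53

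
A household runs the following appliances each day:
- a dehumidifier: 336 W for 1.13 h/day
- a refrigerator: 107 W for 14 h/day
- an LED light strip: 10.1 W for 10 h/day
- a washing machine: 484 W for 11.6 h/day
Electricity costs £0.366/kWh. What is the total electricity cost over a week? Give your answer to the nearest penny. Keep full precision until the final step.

£19.45

dehumidifier: 336 W × 1.13 h × 7 d = 2,658 Wh = 2.658 kWh
refrigerator: 107 W × 14 h × 7 d = 10,486 Wh = 10.49 kWh
LED light strip: 10.1 W × 10 h × 7 d = 707 Wh = 0.707 kWh
washing machine: 484 W × 11.6 h × 7 d = 39,301 Wh = 39.3 kWh
Total energy = 2.658 + 10.49 + 0.707 + 39.3 = 53.15 kWh
Cost = 53.15 kWh × £0.366 = £19.45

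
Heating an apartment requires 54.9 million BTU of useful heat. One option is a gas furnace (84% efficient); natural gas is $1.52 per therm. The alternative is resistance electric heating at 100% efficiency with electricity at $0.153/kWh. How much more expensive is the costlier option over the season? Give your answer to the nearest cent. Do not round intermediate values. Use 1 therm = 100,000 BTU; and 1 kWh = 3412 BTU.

$1468.38

Heat load = 54.9 × 10⁶ BTU = 54,900,000 BTU
Gas: input = 54,900,000 / 0.84 = 65,357,143 BTU = 653.6 therm → 653.6 × $1.52 = $993.43
Electric: 54,900,000 BTU / 3412 = 16,090 kWh → × $0.153 = $2,461.81
Difference = |$993.43 − $2,461.81| = $1,468.38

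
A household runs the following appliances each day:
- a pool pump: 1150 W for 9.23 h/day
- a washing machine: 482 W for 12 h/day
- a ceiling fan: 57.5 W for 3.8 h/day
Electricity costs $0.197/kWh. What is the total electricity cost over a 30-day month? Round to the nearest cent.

pool pump: 1150 W × 9.23 h × 30 d = 318,435 Wh = 318.4 kWh
washing machine: 482 W × 12 h × 30 d = 173,520 Wh = 173.5 kWh
ceiling fan: 57.5 W × 3.8 h × 30 d = 6,555 Wh = 6.555 kWh
Total energy = 318.4 + 173.5 + 6.555 = 498.5 kWh
Cost = 498.5 kWh × $0.197 = $98.21

$98.21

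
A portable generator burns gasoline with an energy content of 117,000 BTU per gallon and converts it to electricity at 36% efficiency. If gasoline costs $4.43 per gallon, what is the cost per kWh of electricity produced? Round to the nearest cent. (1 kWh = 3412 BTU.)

$0.36

Electrical output per gallon = 117,000 BTU × 0.36 / 3412 BTU/kWh = 12.34 kWh
Cost per kWh = $4.43 / 12.34 kWh = $0.359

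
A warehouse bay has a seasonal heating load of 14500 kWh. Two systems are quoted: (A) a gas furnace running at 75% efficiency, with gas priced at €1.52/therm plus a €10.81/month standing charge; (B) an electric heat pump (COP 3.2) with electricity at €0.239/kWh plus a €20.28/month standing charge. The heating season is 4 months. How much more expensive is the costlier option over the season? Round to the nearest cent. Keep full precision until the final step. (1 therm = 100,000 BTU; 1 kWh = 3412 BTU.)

Heat load = 14500 kWh × 3412 = 49,474,000 BTU
Gas: input = 49,474,000 / 0.75 = 65,965,333 BTU = 659.7 therm → 659.7 × €1.52 = €1,002.67; + 4 × €10.81 standing = €1,045.91
Heat pump: 49,474,000 BTU / 3412 = 14,500 kWh heat; / 3.2 = 4,531 kWh in → × €0.239 = €1,082.97; + 4 × €20.28 standing = €1,164.09
Difference = |€1,045.91 − €1,164.09| = €118.18

€118.18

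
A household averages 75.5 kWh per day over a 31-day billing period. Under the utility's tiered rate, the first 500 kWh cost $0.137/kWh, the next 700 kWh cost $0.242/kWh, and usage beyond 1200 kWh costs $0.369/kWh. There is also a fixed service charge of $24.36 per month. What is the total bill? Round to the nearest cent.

$683.10

Usage = 75.5 kWh/day × 31 days = 2340.5 kWh
First 500 kWh × $0.137 = $68.50
Next 700 kWh × $0.242 = $169.40
Remaining 1140.5 kWh × $0.369 = $420.84
Energy charge = $658.74; + service $24.36 = $683.10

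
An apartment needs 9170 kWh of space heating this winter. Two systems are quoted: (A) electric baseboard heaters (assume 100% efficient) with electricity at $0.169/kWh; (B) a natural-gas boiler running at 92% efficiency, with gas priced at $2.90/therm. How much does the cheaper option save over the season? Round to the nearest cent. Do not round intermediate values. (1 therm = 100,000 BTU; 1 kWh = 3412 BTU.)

Heat load = 9170 kWh × 3412 = 31,288,040 BTU
Gas: input = 31,288,040 / 0.920 = 34,008,739 BTU = 340.1 therm → 340.1 × $2.90 = $986.25
Electric: 31,288,040 BTU / 3412 = 9,170 kWh → × $0.169 = $1,549.73
Difference = |$986.25 − $1,549.73| = $563.48

$563.48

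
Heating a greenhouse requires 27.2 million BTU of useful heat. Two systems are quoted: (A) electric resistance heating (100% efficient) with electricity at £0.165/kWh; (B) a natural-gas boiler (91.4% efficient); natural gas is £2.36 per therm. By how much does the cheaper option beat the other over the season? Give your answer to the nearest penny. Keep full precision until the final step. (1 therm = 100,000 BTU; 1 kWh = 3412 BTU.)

£613.04

Heat load = 27.2 × 10⁶ BTU = 27,200,000 BTU
Gas: input = 27,200,000 / 0.914 = 29,759,300 BTU = 297.6 therm → 297.6 × £2.36 = £702.32
Electric: 27,200,000 BTU / 3412 = 7,972 kWh → × £0.165 = £1,315.36
Difference = |£702.32 − £1,315.36| = £613.04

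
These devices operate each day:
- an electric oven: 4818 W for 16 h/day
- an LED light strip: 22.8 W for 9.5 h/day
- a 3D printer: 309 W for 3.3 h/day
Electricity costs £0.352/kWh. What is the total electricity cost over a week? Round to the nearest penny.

electric oven: 4818 W × 16 h × 7 d = 539,616 Wh = 539.6 kWh
LED light strip: 22.8 W × 9.5 h × 7 d = 1,516 Wh = 1.516 kWh
3D printer: 309 W × 3.3 h × 7 d = 7,138 Wh = 7.138 kWh
Total energy = 539.6 + 1.516 + 7.138 = 548.3 kWh
Cost = 548.3 kWh × £0.352 = £192.99

£192.99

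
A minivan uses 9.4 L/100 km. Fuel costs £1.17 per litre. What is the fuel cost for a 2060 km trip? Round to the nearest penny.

£226.56

Fuel = 9.4 L/100 km × 2060 km / 100 = 193.6 L
Cost = 193.6 L × £1.17/L = £226.56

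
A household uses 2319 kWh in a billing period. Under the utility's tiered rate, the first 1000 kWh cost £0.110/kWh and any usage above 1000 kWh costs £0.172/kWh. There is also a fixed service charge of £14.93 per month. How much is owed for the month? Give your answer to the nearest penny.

£351.80

First 1000 kWh × £0.110 = £110.00
Remaining 1319 kWh × £0.172 = £226.87
Energy charge = £336.87; + service £14.93 = £351.80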